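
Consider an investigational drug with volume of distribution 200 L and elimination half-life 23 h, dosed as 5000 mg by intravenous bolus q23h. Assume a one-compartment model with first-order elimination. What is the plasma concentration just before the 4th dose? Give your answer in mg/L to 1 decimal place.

21.9 mg/L

f = (1/2)^(τ/t½) = (1/2)^(23/23) ≈ 0.5000.
C₀ = D/Vd = 5000/200 ≈ 25.000 mg/L.
Before the 4th dose, 3 doses have been given. Superposition: Cmin = C₀·(f + f² + … + f^3).
≈ 25.000 × (0.5000 + 0.2500 + 0.1250) ≈ 25.000 × 0.8750 ≈ 21.875 mg/L.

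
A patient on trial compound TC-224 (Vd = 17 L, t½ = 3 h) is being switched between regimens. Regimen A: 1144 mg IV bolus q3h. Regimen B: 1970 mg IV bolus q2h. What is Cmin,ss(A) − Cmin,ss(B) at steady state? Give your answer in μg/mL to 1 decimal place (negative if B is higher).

Regimen A: f = (1/2)^(3/3) ≈ 0.5000; Cmin,ss = (1144/17)·f/(1−f) ≈ 67.294 μg/mL.
Regimen B: f = (1/2)^(2/3) ≈ 0.6300; Cmin,ss = (1970/17)·f/(1−f) ≈ 197.313 μg/mL.
Difference ≈ 67.294 − 197.313 ≈ -130.019 μg/mL.

-130.0 μg/mL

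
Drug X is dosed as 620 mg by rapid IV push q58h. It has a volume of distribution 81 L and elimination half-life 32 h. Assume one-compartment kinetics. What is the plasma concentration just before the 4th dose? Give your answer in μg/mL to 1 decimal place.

3.0 μg/mL

f = (1/2)^(τ/t½) = (1/2)^(58/32) ≈ 0.2847.
C₀ = D/Vd = 620/81 ≈ 7.654 μg/mL.
Before the 4th dose, 3 doses have been given. Superposition: Cmin = C₀·(f + f² + … + f^3).
≈ 7.654 × (0.2847 + 0.0811 + 0.0231) ≈ 7.654 × 0.3889 ≈ 2.977 μg/mL.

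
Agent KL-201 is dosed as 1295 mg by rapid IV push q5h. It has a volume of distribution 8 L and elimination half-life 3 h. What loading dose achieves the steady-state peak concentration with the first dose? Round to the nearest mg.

f = (1/2)^(5/3) ≈ 0.314980; accumulation ratio R = 1/(1−f) ≈ 1.45981.
Loading dose to hit Cmax,ss on first dose: D_load = D_maint·R ≈ 1295 × 1.45981 ≈ 1890.45 mg.

1890 mg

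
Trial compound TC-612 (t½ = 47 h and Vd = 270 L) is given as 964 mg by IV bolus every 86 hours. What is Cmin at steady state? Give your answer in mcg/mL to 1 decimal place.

k = ln2/t½ = ln2/47 ≈ 0.014748 h⁻¹; fraction remaining f = e^(−kτ) = e^(−0.014748×86) ≈ 0.2813.
Single-dose peak C₀ = D/Vd = 964/270 ≈ 3.570 mcg/mL.
Steady-state trough Cmin,ss = C₀·f/(1−f) ≈ 3.570 × 0.2813/0.7187 ≈ 1.397 mcg/mL.

1.4 mcg/mL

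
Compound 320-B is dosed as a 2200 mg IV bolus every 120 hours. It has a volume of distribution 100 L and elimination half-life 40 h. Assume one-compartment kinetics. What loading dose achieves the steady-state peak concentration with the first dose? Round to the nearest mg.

2514 mg

f = (1/2)^(120/40) ≈ 0.125000; accumulation ratio R = 1/(1−f) ≈ 1.14286.
Loading dose to hit Cmax,ss on first dose: D_load = D_maint·R ≈ 2200 × 1.14286 ≈ 2514.29 mg.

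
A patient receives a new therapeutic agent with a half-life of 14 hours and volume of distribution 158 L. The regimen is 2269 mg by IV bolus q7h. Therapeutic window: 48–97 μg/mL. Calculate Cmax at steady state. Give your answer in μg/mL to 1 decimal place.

49.0 μg/mL

τ/t½ = 7/14 ≈ 0.5, so fraction remaining f = (1/2)^(7/14) ≈ 0.7071.
Accumulation ratio R = 1/(1 − f) ≈ 1/0.2929 ≈ 3.4141.
Single-dose peak C₀ = D/Vd = 2269/158 ≈ 14.361 μg/mL.
Cmax,ss = C₀/(1 − f) ≈ 14.361/0.2929 ≈ 49.030 μg/mL.
Peak 49.0 μg/mL vs MTC 97 μg/mL: below toxic threshold.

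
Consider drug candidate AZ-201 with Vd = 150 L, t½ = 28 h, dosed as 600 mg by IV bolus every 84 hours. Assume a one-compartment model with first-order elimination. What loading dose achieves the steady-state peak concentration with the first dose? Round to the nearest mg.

f = (1/2)^(84/28) ≈ 0.125000; accumulation ratio R = 1/(1−f) ≈ 1.14286.
Loading dose to hit Cmax,ss on first dose: D_load = D_maint·R ≈ 600 × 1.14286 ≈ 685.72 mg.

686 mg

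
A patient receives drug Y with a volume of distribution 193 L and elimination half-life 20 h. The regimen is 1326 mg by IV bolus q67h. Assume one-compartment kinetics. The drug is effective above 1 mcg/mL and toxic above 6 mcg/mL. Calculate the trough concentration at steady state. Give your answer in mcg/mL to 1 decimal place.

Over one 67-h interval, 67/20 ≈ 3.35 half-lives elapse, leaving f ≈ 0.0981 of each dose.
Each bolus raises the concentration by D/Vd = 1326/193 ≈ 6.870 mcg/mL.
Steady-state trough Cmin,ss = C₀·f/(1−f) ≈ 6.870 × 0.0981/0.9019 ≈ 0.747 mcg/mL.
Trough 0.7 mcg/mL vs MEC 1 mcg/mL: subtherapeutic.

0.7 mcg/mL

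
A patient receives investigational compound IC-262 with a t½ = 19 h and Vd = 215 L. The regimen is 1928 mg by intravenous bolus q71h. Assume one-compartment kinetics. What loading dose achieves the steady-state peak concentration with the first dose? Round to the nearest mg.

f = (1/2)^(71/19) ≈ 0.075006; accumulation ratio R = 1/(1−f) ≈ 1.08109.
Loading dose to hit Cmax,ss on first dose: D_load = D_maint·R ≈ 1928 × 1.08109 ≈ 2084.34 mg.

2084 mg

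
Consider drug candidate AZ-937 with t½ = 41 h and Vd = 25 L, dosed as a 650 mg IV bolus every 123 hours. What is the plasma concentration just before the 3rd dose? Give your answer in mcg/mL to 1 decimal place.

f = (1/2)^(τ/t½) = (1/2)^(123/41) ≈ 0.1250.
C₀ = D/Vd = 650/25 ≈ 26.000 mcg/mL.
Before the 3rd dose, 2 doses have been given. Superposition: Cmin = C₀·(f + f²).
≈ 26.000 × (0.1250 + 0.0156) ≈ 26.000 × 0.1406 ≈ 3.656 mcg/mL.

3.7 mcg/mL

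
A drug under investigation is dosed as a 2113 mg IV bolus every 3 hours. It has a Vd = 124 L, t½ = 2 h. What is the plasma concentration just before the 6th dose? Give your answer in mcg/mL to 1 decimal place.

f = (1/2)^(τ/t½) = (1/2)^(3/2) ≈ 0.3536.
C₀ = D/Vd = 2113/124 ≈ 17.040 mcg/mL.
Before the 6th dose, 5 doses have been given. Superposition: Cmin = C₀·(f + f² + … + f^5).
≈ 17.040 × (0.3536 + 0.1250 + 0.0442 + 0.0156 + 0.0055) ≈ 17.040 × 0.5439 ≈ 9.268 mcg/mL.

9.3 mcg/mL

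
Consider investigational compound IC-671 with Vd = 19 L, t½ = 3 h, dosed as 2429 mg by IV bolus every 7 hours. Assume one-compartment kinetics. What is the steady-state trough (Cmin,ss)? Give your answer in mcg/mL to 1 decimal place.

k = ln2/t½ = ln2/3 ≈ 0.231049 h⁻¹; fraction remaining f = e^(−kτ) = e^(−0.231049×7) ≈ 0.1984.
Accumulation ratio R = 1/(1 − f) ≈ 1/0.8016 ≈ 1.2475.
Single-dose peak C₀ = D/Vd = 2429/19 ≈ 127.842 mcg/mL.
Steady-state peak Cmax,ss = C₀·R ≈ 127.842 × 1.2475 ≈ 159.483 mcg/mL.
One interval later, Cmin,ss = Cmax,ss·e^(−kτ) ≈ 159.483 × 0.1984 ≈ 31.641 mcg/mL.

31.6 mcg/mL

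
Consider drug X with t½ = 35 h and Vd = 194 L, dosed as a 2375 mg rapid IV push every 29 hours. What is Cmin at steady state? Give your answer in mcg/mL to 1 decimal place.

15.8 mcg/mL

k = ln2/t½ = ln2/35 ≈ 0.019804 h⁻¹; fraction remaining f = e^(−kτ) = e^(−0.019804×29) ≈ 0.5631.
Each bolus raises the concentration by D/Vd = 2375/194 ≈ 12.242 mcg/mL.
Steady-state trough Cmin,ss = C₀·f/(1−f) ≈ 12.242 × 0.5631/0.4369 ≈ 15.778 mcg/mL.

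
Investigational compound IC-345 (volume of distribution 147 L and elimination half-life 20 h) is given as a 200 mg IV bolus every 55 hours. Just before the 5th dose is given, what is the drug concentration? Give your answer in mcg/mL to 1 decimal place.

0.2 mcg/mL

f = (1/2)^(τ/t½) = (1/2)^(55/20) ≈ 0.1487.
C₀ = D/Vd = 200/147 ≈ 1.361 mcg/mL.
Before the 5th dose, 4 doses have been given. Superposition: Cmin = C₀·(f + f² + … + f^4).
≈ 1.361 × (0.1487 + 0.0221 + 0.0033 + 0.0005) ≈ 1.361 × 0.1746 ≈ 0.238 mcg/mL.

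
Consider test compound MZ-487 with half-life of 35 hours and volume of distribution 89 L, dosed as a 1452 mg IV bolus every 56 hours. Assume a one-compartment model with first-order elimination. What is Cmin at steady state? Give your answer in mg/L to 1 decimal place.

8.0 mg/L

Over one 56-h interval, 56/35 ≈ 1.6 half-lives elapse, leaving f ≈ 0.3299 of each dose.
At steady state, accumulation factor R = 1/(1 − e^(−kτ)) ≈ 1.4923.
Single-dose peak C₀ = D/Vd = 1452/89 ≈ 16.315 mg/L.
Steady-state peak Cmax,ss = C₀·R ≈ 16.315 × 1.4923 ≈ 24.347 mg/L.
One interval later, Cmin,ss = Cmax,ss·e^(−kτ) ≈ 24.347 × 0.3299 ≈ 8.032 mg/L.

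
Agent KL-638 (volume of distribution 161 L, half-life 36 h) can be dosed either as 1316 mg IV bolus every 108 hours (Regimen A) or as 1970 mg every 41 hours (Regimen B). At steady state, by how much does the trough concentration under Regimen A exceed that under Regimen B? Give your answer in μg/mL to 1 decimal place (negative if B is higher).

-9.0 μg/mL

Regimen A: f = (1/2)^(108/36) ≈ 0.1250; Cmin,ss = (1316/161)·f/(1−f) ≈ 1.168 μg/mL.
Regimen B: f = (1/2)^(41/36) ≈ 0.4541; Cmin,ss = (1970/161)·f/(1−f) ≈ 10.178 μg/mL.
Difference ≈ 1.168 − 10.178 ≈ -9.010 μg/mL.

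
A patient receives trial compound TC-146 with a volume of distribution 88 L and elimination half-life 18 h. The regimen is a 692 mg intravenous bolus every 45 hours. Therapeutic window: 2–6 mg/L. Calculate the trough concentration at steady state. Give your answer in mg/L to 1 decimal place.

1.7 mg/L

k = ln2/t½ = ln2/18 ≈ 0.038508 h⁻¹; fraction remaining f = e^(−kτ) = e^(−0.038508×45) ≈ 0.1768.
Accumulation ratio R = 1/(1 − f) ≈ 1/0.8232 ≈ 1.2148.
Single-dose peak C₀ = D/Vd = 692/88 ≈ 7.864 mg/L.
Cmax,ss = C₀/(1 − f) ≈ 7.864/0.8232 ≈ 9.553 mg/L.
One interval later, Cmin,ss = Cmax,ss·e^(−kτ) ≈ 9.553 × 0.1768 ≈ 1.689 mg/L.
Trough 1.7 mg/L vs MEC 2 mg/L: subtherapeutic.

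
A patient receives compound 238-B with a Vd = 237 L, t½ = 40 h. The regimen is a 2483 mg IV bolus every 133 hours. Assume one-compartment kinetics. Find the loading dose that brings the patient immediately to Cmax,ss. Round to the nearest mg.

2758 mg

f = (1/2)^(133/40) ≈ 0.099787; accumulation ratio R = 1/(1−f) ≈ 1.11085.
Loading dose to hit Cmax,ss on first dose: D_load = D_maint·R ≈ 2483 × 1.11085 ≈ 2758.24 mg.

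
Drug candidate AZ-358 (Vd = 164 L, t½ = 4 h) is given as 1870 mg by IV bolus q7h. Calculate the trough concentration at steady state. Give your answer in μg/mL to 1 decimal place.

k = ln2/t½ = ln2/4 ≈ 0.173287 h⁻¹; fraction remaining f = e^(−kτ) = e^(−0.173287×7) ≈ 0.2973.
Each bolus raises the concentration by D/Vd = 1870/164 ≈ 11.402 μg/mL.
Steady-state trough Cmin,ss = C₀·f/(1−f) ≈ 11.402 × 0.2973/0.7027 ≈ 4.824 μg/mL.

4.8 μg/mL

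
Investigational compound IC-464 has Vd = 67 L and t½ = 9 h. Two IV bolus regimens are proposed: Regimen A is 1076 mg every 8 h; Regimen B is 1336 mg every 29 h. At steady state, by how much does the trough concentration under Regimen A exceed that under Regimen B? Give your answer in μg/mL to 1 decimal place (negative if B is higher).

16.5 μg/mL

Regimen A: f = (1/2)^(8/9) ≈ 0.5400; Cmin,ss = (1076/67)·f/(1−f) ≈ 18.853 μg/mL.
Regimen B: f = (1/2)^(29/9) ≈ 0.1072; Cmin,ss = (1336/67)·f/(1−f) ≈ 2.394 μg/mL.
Difference ≈ 18.853 − 2.394 ≈ 16.459 μg/mL.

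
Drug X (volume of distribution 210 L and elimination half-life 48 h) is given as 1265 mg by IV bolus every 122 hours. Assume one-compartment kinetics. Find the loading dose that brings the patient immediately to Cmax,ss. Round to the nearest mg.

f = (1/2)^(122/48) ≈ 0.171744; accumulation ratio R = 1/(1−f) ≈ 1.20736.
Loading dose to hit Cmax,ss on first dose: D_load = D_maint·R ≈ 1265 × 1.20736 ≈ 1527.31 mg.

1527 mg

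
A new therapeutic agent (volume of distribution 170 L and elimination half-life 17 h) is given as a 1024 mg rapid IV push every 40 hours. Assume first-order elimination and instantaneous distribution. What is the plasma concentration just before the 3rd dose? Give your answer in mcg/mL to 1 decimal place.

f = (1/2)^(τ/t½) = (1/2)^(40/17) ≈ 0.1957.
C₀ = D/Vd = 1024/170 ≈ 6.024 mcg/mL.
Before the 3rd dose, 2 doses have been given. Superposition: Cmin = C₀·(f + f²).
≈ 6.024 × (0.1957 + 0.0383) ≈ 6.024 × 0.2340 ≈ 1.410 mcg/mL.

1.4 mcg/mL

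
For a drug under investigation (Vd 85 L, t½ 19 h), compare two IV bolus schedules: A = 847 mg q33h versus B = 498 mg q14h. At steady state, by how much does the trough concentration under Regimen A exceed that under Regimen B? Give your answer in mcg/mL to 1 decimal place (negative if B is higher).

-4.5 mcg/mL

Regimen A: f = (1/2)^(33/19) ≈ 0.3000; Cmin,ss = (847/85)·f/(1−f) ≈ 4.271 mcg/mL.
Regimen B: f = (1/2)^(14/19) ≈ 0.6001; Cmin,ss = (498/85)·f/(1−f) ≈ 8.792 mcg/mL.
Difference ≈ 4.271 − 8.792 ≈ -4.521 mcg/mL.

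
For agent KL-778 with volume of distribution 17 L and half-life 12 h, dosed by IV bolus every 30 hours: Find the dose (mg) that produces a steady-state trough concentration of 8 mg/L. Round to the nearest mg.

633 mg

τ/t½ = 30/12 ≈ 2.5, so f = (1/2)^(30/12) ≈ 0.176777.
Cmin,ss = (D/Vd)·f/(1−f), so D = Cmin,ss·Vd·(1−f)/f.
D = 8 × 17 × (1−f)/f ≈ 8 × 17 × 4.65684 ≈ 633.33 mg.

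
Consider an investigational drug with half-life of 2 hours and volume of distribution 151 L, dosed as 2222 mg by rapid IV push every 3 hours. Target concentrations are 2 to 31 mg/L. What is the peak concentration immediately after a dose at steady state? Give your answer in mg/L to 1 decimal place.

k = ln2/t½ = ln2/2 ≈ 0.346574 h⁻¹; fraction remaining f = e^(−kτ) = e^(−0.346574×3) ≈ 0.3536.
At steady state, accumulation factor R = 1/(1 − e^(−kτ)) ≈ 1.5470.
Each bolus raises the concentration by D/Vd = 2222/151 ≈ 14.715 mg/L.
Steady-state peak Cmax,ss = C₀·R ≈ 14.715 × 1.5470 ≈ 22.764 mg/L.
Peak 22.8 mg/L vs MTC 31 mg/L: below toxic threshold.

22.8 mg/L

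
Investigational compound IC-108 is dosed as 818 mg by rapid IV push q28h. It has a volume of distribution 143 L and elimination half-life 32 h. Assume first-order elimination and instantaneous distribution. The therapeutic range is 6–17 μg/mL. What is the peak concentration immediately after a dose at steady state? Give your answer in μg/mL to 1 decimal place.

12.6 μg/mL

τ/t½ = 28/32 ≈ 0.875, so fraction remaining f = (1/2)^(28/32) ≈ 0.5453.
At steady state, accumulation factor R = 1/(1 − e^(−kτ)) ≈ 2.1993.
Each bolus raises the concentration by D/Vd = 818/143 ≈ 5.720 μg/mL.
Steady-state peak Cmax,ss = C₀·R ≈ 5.720 × 2.1993 ≈ 12.580 μg/mL.
Peak 12.6 μg/mL vs MTC 17 μg/mL: below toxic threshold.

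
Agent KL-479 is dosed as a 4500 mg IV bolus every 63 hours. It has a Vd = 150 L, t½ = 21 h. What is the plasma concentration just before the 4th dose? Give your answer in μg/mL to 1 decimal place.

f = (1/2)^(τ/t½) = (1/2)^(63/21) ≈ 0.1250.
C₀ = D/Vd = 4500/150 ≈ 30.000 μg/mL.
Before the 4th dose, 3 doses have been given. Superposition: Cmin = C₀·(f + f² + … + f^3).
≈ 30.000 × (0.1250 + 0.0156 + 0.0020) ≈ 30.000 × 0.1426 ≈ 4.278 μg/mL.

4.3 μg/mL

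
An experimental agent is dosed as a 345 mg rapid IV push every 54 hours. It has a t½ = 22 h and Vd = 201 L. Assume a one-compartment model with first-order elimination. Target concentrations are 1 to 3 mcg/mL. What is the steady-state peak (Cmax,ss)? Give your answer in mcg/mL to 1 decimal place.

2.1 mcg/mL

k = ln2/t½ = ln2/22 ≈ 0.031507 h⁻¹; fraction remaining f = e^(−kτ) = e^(−0.031507×54) ≈ 0.1824.
At steady state, accumulation factor R = 1/(1 − e^(−kτ)) ≈ 1.2231.
Single-dose peak C₀ = D/Vd = 345/201 ≈ 1.716 mcg/mL.
Steady-state peak Cmax,ss = C₀·R ≈ 1.716 × 1.2231 ≈ 2.099 mcg/mL.
Peak 2.1 mcg/mL vs MTC 3 mcg/mL: below toxic threshold.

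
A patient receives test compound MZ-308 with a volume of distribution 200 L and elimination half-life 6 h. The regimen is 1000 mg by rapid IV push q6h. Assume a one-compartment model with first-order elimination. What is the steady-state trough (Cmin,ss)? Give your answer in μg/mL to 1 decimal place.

τ = 6 h = 1 half-life, so f = (1/2)^1 = 0.5.
Accumulation ratio R = 1/(1 − f) = 1/0.5 = 2/1.
Single-dose peak C₀ = D/Vd = 1000/200 = 5 μg/mL.
Steady-state peak Cmax,ss = C₀·R = 5 × 2/1 ≈ 10.000 μg/mL.
Steady-state trough Cmin,ss = Cmax,ss·f ≈ 10.000 × 0.5 ≈ 5.000 μg/mL.

5.0 μg/mL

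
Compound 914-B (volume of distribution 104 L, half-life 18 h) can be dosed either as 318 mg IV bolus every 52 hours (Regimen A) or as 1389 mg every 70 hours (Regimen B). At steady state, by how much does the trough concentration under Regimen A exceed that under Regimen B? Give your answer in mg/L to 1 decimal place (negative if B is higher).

Regimen A: f = (1/2)^(52/18) ≈ 0.1350; Cmin,ss = (318/104)·f/(1−f) ≈ 0.477 mg/L.
Regimen B: f = (1/2)^(70/18) ≈ 0.0675; Cmin,ss = (1389/104)·f/(1−f) ≈ 0.967 mg/L.
Difference ≈ 0.477 − 0.967 ≈ -0.490 mg/L.

-0.5 mg/L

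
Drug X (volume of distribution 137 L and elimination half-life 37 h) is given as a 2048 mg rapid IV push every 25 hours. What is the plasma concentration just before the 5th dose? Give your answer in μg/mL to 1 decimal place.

f = (1/2)^(τ/t½) = (1/2)^(25/37) ≈ 0.6260.
C₀ = D/Vd = 2048/137 ≈ 14.949 μg/mL.
Before the 5th dose, 4 doses have been given. Superposition: Cmin = C₀·(f + f² + … + f^4).
≈ 14.949 × (0.6260 + 0.3919 + 0.2453 + 0.1536) ≈ 14.949 × 1.4168 ≈ 21.180 μg/mL.

21.2 μg/mL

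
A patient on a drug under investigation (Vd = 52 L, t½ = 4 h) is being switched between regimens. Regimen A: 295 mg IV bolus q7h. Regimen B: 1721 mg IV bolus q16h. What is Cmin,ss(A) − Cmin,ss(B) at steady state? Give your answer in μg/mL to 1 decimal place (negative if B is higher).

0.2 μg/mL

Regimen A: f = (1/2)^(7/4) ≈ 0.2973; Cmin,ss = (295/52)·f/(1−f) ≈ 2.400 μg/mL.
Regimen B: f = (1/2)^(16/4) ≈ 0.0625; Cmin,ss = (1721/52)·f/(1−f) ≈ 2.206 μg/mL.
Difference ≈ 2.400 − 2.206 ≈ 0.194 μg/mL.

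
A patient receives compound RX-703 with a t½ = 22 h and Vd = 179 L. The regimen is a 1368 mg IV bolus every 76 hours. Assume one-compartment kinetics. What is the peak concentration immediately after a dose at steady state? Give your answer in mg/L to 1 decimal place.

τ/t½ = 76/22 ≈ 3.4545, so fraction remaining f = (1/2)^(76/22) ≈ 0.0912.
Accumulation ratio R = 1/(1 − f) ≈ 1/0.9088 ≈ 1.1004.
Single-dose peak C₀ = D/Vd = 1368/179 ≈ 7.642 mg/L.
Steady-state peak Cmax,ss = C₀·R ≈ 7.642 × 1.1004 ≈ 8.409 mg/L.

8.4 mg/L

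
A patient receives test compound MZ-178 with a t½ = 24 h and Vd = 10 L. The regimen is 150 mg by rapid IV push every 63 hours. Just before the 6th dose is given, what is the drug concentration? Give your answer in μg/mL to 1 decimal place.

f = (1/2)^(τ/t½) = (1/2)^(63/24) ≈ 0.1621.
C₀ = D/Vd = 150/10 ≈ 15.000 μg/mL.
Before the 6th dose, 5 doses have been given. Superposition: Cmin = C₀·(f + f² + … + f^5).
≈ 15.000 × (0.1621 + 0.0263 + 0.0043 + 0.0007 + 0.0001) ≈ 15.000 × 0.1935 ≈ 2.902 μg/mL.

2.9 μg/mL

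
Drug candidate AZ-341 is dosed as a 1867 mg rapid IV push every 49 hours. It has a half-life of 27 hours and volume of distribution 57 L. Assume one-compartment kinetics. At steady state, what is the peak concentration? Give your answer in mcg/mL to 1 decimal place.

45.8 mcg/mL

k = ln2/t½ = ln2/27 ≈ 0.025672 h⁻¹; fraction remaining f = e^(−kτ) = e^(−0.025672×49) ≈ 0.2842.
At steady state, accumulation factor R = 1/(1 − e^(−kτ)) ≈ 1.3970.
Each bolus raises the concentration by D/Vd = 1867/57 ≈ 32.754 mcg/mL.
Steady-state peak Cmax,ss = C₀·R ≈ 32.754 × 1.3970 ≈ 45.757 mcg/mL.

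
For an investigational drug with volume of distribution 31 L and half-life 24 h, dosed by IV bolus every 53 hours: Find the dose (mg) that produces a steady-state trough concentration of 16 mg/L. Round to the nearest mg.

τ/t½ = 53/24 ≈ 2.2083, so f = (1/2)^(53/24) ≈ 0.216384.
Cmin,ss = (D/Vd)·f/(1−f), so D = Cmin,ss·Vd·(1−f)/f.
D = 16 × 31 × (1−f)/f ≈ 16 × 31 × 3.62141 ≈ 1796.22 mg.

1796 mg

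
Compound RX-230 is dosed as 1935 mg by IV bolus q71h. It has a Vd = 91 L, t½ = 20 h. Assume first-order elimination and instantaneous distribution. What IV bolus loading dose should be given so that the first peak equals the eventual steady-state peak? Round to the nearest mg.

f = (1/2)^(71/20) ≈ 0.085378; accumulation ratio R = 1/(1−f) ≈ 1.09335.
Loading dose to hit Cmax,ss on first dose: D_load = D_maint·R ≈ 1935 × 1.09335 ≈ 2115.63 mg.

2116 mg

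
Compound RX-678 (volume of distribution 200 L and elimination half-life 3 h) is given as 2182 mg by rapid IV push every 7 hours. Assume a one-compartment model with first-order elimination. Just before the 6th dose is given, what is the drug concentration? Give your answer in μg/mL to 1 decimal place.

2.7 μg/mL

f = (1/2)^(τ/t½) = (1/2)^(7/3) ≈ 0.1984.
C₀ = D/Vd = 2182/200 ≈ 10.910 μg/mL.
Before the 6th dose, 5 doses have been given. Superposition: Cmin = C₀·(f + f² + … + f^5).
≈ 10.910 × (0.1984 + 0.0394 + 0.0078 + 0.0015 + 0.0003) ≈ 10.910 × 0.2474 ≈ 2.699 μg/mL.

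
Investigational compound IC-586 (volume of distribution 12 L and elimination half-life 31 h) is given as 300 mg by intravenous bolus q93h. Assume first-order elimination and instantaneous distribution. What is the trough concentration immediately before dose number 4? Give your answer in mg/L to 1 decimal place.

f = (1/2)^(τ/t½) = (1/2)^(93/31) ≈ 0.1250.
C₀ = D/Vd = 300/12 ≈ 25.000 mg/L.
Before the 4th dose, 3 doses have been given. Superposition: Cmin = C₀·(f + f² + … + f^3).
≈ 25.000 × (0.1250 + 0.0156 + 0.0020) ≈ 25.000 × 0.1426 ≈ 3.565 mg/L.

3.6 mg/L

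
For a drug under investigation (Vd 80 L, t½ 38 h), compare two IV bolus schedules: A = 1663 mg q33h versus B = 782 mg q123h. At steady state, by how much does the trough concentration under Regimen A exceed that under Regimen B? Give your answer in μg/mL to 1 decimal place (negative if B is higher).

24.0 μg/mL

Regimen A: f = (1/2)^(33/38) ≈ 0.5477; Cmin,ss = (1663/80)·f/(1−f) ≈ 25.172 μg/mL.
Regimen B: f = (1/2)^(123/38) ≈ 0.1061; Cmin,ss = (782/80)·f/(1−f) ≈ 1.160 μg/mL.
Difference ≈ 25.172 − 1.160 ≈ 24.012 μg/mL.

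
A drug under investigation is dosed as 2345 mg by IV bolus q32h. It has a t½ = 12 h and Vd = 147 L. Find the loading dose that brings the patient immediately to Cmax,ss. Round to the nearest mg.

2783 mg

f = (1/2)^(32/12) ≈ 0.157490; accumulation ratio R = 1/(1−f) ≈ 1.18693.
Loading dose to hit Cmax,ss on first dose: D_load = D_maint·R ≈ 2345 × 1.18693 ≈ 2783.35 mg.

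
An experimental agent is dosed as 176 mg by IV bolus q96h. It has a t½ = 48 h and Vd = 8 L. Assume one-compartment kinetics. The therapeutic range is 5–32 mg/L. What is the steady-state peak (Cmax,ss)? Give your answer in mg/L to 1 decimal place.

τ = 96 h = 2 half-lives, so f = (1/2)^2 = 0.25.
Accumulation ratio R = 1/(1 − f) = 1/0.75 = 4/3.
Single-dose peak C₀ = D/Vd = 176/8 = 22 mg/L.
Steady-state peak Cmax,ss = C₀·R = 22 × 4/3 ≈ 29.333 mg/L.
Peak 29.3 mg/L vs MTC 32 mg/L: below toxic threshold.

29.3 mg/L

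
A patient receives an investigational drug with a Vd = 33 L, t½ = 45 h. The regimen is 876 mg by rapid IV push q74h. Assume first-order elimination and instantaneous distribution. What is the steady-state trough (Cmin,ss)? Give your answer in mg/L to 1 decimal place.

k = ln2/t½ = ln2/45 ≈ 0.015403 h⁻¹; fraction remaining f = e^(−kτ) = e^(−0.015403×74) ≈ 0.3199.
Accumulation ratio R = 1/(1 − f) ≈ 1/0.6801 ≈ 1.4704.
Each bolus raises the concentration by D/Vd = 876/33 ≈ 26.545 mg/L.
Steady-state peak Cmax,ss = C₀·R ≈ 26.545 × 1.4704 ≈ 39.032 mg/L.
One interval later, Cmin,ss = Cmax,ss·e^(−kτ) ≈ 39.032 × 0.3199 ≈ 12.486 mg/L.

12.5 mg/L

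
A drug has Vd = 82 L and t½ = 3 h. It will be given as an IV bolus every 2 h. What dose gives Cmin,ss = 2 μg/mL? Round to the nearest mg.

τ/t½ = 2/3 ≈ 0.66667, so f = (1/2)^(2/3) ≈ 0.629961.
Cmin,ss = (D/Vd)·f/(1−f), so D = Cmin,ss·Vd·(1−f)/f.
D = 2 × 82 × (1−f)/f ≈ 2 × 82 × 0.58740 ≈ 96.33 mg.

96 mg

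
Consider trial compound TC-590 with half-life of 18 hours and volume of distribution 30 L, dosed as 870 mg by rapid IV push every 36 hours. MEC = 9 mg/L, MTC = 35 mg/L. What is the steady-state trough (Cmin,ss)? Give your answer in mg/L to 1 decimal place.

9.7 mg/L

The dosing interval is 2 half-lives, so f = 2^(−2) = 0.25.
At steady state, R = 1/(1 − 0.25) = 4/3.
Single-dose peak C₀ = D/Vd = 870/30 = 29 mg/L.
Steady-state peak Cmax,ss = C₀·R = 29 × 4/3 ≈ 38.667 mg/L.
Steady-state trough Cmin,ss = Cmax,ss·f ≈ 38.667 × 0.25 ≈ 9.667 mg/L.
Trough 9.7 mg/L vs MEC 9 mg/L: adequate.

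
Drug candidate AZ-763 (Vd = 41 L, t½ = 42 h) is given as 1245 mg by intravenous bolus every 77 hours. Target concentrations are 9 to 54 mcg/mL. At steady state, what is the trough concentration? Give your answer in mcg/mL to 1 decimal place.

τ/t½ = 77/42 ≈ 1.8333, so fraction remaining f = (1/2)^(77/42) ≈ 0.2806.
Single-dose peak C₀ = D/Vd = 1245/41 ≈ 30.366 mcg/mL.
Steady-state trough Cmin,ss = C₀·f/(1−f) ≈ 30.366 × 0.2806/0.7194 ≈ 11.844 mcg/mL.
Trough 11.8 mcg/mL vs MEC 9 mcg/mL: adequate.

11.8 mcg/mL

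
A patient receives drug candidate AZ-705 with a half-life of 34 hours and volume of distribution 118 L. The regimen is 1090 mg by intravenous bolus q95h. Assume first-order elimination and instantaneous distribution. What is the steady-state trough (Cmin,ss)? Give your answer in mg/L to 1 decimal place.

τ/t½ = 95/34 ≈ 2.7941, so fraction remaining f = (1/2)^(95/34) ≈ 0.1442.
Accumulation ratio R = 1/(1 − f) ≈ 1/0.8558 ≈ 1.1685.
Each bolus raises the concentration by D/Vd = 1090/118 ≈ 9.237 mg/L.
Cmax,ss = C₀/(1 − f) ≈ 9.237/0.8558 ≈ 10.793 mg/L.
One interval later, Cmin,ss = Cmax,ss·e^(−kτ) ≈ 10.793 × 0.1442 ≈ 1.556 mg/L.

1.6 mg/L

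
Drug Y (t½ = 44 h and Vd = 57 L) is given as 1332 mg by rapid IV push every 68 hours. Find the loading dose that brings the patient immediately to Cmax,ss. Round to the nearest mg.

f = (1/2)^(68/44) ≈ 0.342588; accumulation ratio R = 1/(1−f) ≈ 1.52112.
Loading dose to hit Cmax,ss on first dose: D_load = D_maint·R ≈ 1332 × 1.52112 ≈ 2026.13 mg.

2026 mg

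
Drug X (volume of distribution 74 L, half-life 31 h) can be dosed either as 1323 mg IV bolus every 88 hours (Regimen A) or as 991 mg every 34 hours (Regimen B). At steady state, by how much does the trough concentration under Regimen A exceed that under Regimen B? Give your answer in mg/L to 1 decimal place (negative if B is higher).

-8.9 mg/L

Regimen A: f = (1/2)^(88/31) ≈ 0.1398; Cmin,ss = (1323/74)·f/(1−f) ≈ 2.906 mg/L.
Regimen B: f = (1/2)^(34/31) ≈ 0.4676; Cmin,ss = (991/74)·f/(1−f) ≈ 11.762 mg/L.
Difference ≈ 2.906 − 11.762 ≈ -8.856 mg/L.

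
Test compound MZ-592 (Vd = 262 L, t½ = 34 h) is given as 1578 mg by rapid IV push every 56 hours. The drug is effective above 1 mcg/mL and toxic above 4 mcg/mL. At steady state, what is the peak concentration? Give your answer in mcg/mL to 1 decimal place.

8.8 mcg/mL

Over one 56-h interval, 56/34 ≈ 1.6471 half-lives elapse, leaving f ≈ 0.3193 of each dose.
Accumulation ratio R = 1/(1 − f) ≈ 1/0.6807 ≈ 1.4691.
Each bolus raises the concentration by D/Vd = 1578/262 ≈ 6.023 mcg/mL.
Steady-state peak Cmax,ss = C₀·R ≈ 6.023 × 1.4691 ≈ 8.848 mcg/mL.
Peak 8.8 mcg/mL vs MTC 4 mcg/mL: exceeds toxic threshold.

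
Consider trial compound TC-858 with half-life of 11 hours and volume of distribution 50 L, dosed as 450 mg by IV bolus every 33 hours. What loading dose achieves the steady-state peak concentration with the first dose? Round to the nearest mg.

514 mg

f = (1/2)^(33/11) ≈ 0.125000; accumulation ratio R = 1/(1−f) ≈ 1.14286.
Loading dose to hit Cmax,ss on first dose: D_load = D_maint·R ≈ 450 × 1.14286 ≈ 514.29 mg.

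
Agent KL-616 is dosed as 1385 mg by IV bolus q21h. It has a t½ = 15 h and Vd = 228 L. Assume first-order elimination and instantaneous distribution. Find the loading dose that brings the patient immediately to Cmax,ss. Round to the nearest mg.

2230 mg

f = (1/2)^(21/15) ≈ 0.378929; accumulation ratio R = 1/(1−f) ≈ 1.61012.
Loading dose to hit Cmax,ss on first dose: D_load = D_maint·R ≈ 1385 × 1.61012 ≈ 2230.02 mg.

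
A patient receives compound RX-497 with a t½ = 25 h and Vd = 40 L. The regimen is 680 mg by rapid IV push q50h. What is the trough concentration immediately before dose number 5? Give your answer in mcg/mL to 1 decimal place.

f = (1/2)^(τ/t½) = (1/2)^(50/25) ≈ 0.2500.
C₀ = D/Vd = 680/40 ≈ 17.000 mcg/mL.
Before the 5th dose, 4 doses have been given. Superposition: Cmin = C₀·(f + f² + … + f^4).
≈ 17.000 × (0.2500 + 0.0625 + 0.0156 + 0.0039) ≈ 17.000 × 0.3320 ≈ 5.644 mcg/mL.

5.6 mcg/mL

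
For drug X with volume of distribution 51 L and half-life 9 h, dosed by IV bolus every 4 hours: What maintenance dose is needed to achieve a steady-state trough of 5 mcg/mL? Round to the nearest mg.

τ/t½ = 4/9 ≈ 0.44444, so f = (1/2)^(4/9) ≈ 0.734867.
Cmin,ss = (D/Vd)·f/(1−f), so D = Cmin,ss·Vd·(1−f)/f.
D = 5 × 51 × (1−f)/f ≈ 5 × 51 × 0.36079 ≈ 92.00 mg.

92 mg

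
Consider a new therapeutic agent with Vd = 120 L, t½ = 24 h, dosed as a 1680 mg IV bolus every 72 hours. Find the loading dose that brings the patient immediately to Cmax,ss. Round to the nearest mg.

f = (1/2)^(72/24) ≈ 0.125000; accumulation ratio R = 1/(1−f) ≈ 1.14286.
Loading dose to hit Cmax,ss on first dose: D_load = D_maint·R ≈ 1680 × 1.14286 ≈ 1920.00 mg.

1920 mg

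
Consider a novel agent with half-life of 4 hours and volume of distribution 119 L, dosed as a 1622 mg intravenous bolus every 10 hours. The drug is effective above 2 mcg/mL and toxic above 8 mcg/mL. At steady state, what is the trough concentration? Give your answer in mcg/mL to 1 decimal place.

2.9 mcg/mL

k = ln2/t½ = ln2/4 ≈ 0.173287 h⁻¹; fraction remaining f = e^(−kτ) = e^(−0.173287×10) ≈ 0.1768.
At steady state, accumulation factor R = 1/(1 − e^(−kτ)) ≈ 1.2148.
Single-dose peak C₀ = D/Vd = 1622/119 ≈ 13.630 mcg/mL.
Cmax,ss = C₀/(1 − f) ≈ 13.630/0.8232 ≈ 16.557 mcg/mL.
One interval later, Cmin,ss = Cmax,ss·e^(−kτ) ≈ 16.557 × 0.1768 ≈ 2.927 mcg/mL.
Trough 2.9 mcg/mL vs MEC 2 mcg/mL: adequate.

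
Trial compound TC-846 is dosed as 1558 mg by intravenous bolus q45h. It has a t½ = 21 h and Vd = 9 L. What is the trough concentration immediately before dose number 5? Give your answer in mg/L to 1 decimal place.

f = (1/2)^(τ/t½) = (1/2)^(45/21) ≈ 0.2264.
C₀ = D/Vd = 1558/9 ≈ 173.111 mg/L.
Before the 5th dose, 4 doses have been given. Superposition: Cmin = C₀·(f + f² + … + f^4).
≈ 173.111 × (0.2264 + 0.0513 + 0.0116 + 0.0026) ≈ 173.111 × 0.2919 ≈ 50.531 mg/L.

50.5 mg/L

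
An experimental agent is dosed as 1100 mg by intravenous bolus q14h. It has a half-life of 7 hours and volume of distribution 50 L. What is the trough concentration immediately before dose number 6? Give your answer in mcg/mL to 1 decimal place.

f = (1/2)^(τ/t½) = (1/2)^(14/7) ≈ 0.2500.
C₀ = D/Vd = 1100/50 ≈ 22.000 mcg/mL.
Before the 6th dose, 5 doses have been given. Superposition: Cmin = C₀·(f + f² + … + f^5).
≈ 22.000 × (0.2500 + 0.0625 + 0.0156 + 0.0039 + 0.0010) ≈ 22.000 × 0.3330 ≈ 7.326 mcg/mL.

7.3 mcg/mL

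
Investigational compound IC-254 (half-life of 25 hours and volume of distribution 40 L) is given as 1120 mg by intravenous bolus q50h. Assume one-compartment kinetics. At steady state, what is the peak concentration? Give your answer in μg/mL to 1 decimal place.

The dosing interval is 2 half-lives, so f = 2^(−2) = 0.25.
At steady state, R = 1/(1 − 0.25) = 4/3.
Single-dose peak C₀ = D/Vd = 1120/40 = 28 μg/mL.
Steady-state peak Cmax,ss = C₀·R = 28 × 4/3 ≈ 37.333 μg/mL.

37.3 μg/mL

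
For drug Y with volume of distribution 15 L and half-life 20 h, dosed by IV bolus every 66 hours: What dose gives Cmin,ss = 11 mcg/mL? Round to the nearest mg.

1460 mg

τ/t½ = 66/20 ≈ 3.3, so f = (1/2)^(66/20) ≈ 0.101532.
Cmin,ss = (D/Vd)·f/(1−f), so D = Cmin,ss·Vd·(1−f)/f.
D = 11 × 15 × (1−f)/f ≈ 11 × 15 × 8.84911 ≈ 1460.10 mg.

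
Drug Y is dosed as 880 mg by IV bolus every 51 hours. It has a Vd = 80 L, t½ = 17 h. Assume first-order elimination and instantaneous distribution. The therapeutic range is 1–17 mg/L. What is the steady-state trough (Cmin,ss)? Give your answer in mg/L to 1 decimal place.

τ = 51 h = 3 half-lives, so f = (1/2)^3 = 0.125.
At steady state, R = 1/(1 − 0.125) = 8/7.
Single-dose peak C₀ = D/Vd = 880/80 = 11 mg/L.
Steady-state peak Cmax,ss = C₀·R = 11 × 8/7 ≈ 12.571 mg/L.
Steady-state trough Cmin,ss = Cmax,ss·f ≈ 12.571 × 0.125 ≈ 1.571 mg/L.
Trough 1.6 mg/L vs MEC 1 mg/L: adequate.

1.6 mg/L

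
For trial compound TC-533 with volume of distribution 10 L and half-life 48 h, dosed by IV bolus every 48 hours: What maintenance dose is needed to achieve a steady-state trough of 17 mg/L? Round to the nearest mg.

170 mg

τ/t½ = 48/48 ≈ 1, so f = (1/2)^(48/48) ≈ 0.500000.
Cmin,ss = (D/Vd)·f/(1−f), so D = Cmin,ss·Vd·(1−f)/f.
D = 17 × 10 × (1−f)/f ≈ 17 × 10 × 1.00000 ≈ 170.00 mg.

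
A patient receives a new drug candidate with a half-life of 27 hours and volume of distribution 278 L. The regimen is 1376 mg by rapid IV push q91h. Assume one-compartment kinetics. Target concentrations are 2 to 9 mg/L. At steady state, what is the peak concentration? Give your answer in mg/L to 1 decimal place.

5.5 mg/L

τ/t½ = 91/27 ≈ 3.3704, so fraction remaining f = (1/2)^(91/27) ≈ 0.0967.
At steady state, accumulation factor R = 1/(1 − e^(−kτ)) ≈ 1.1071.
Single-dose peak C₀ = D/Vd = 1376/278 ≈ 4.950 mg/L.
Steady-state peak Cmax,ss = C₀·R ≈ 4.950 × 1.1071 ≈ 5.480 mg/L.
Peak 5.5 mg/L vs MTC 9 mg/L: below toxic threshold.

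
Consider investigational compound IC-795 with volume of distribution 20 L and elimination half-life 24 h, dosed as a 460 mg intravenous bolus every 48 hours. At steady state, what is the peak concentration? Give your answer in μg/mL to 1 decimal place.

τ = 48 h = 2 half-lives, so f = (1/2)^2 = 0.25.
At steady state, R = 1/(1 − 0.25) = 4/3.
Single-dose peak C₀ = D/Vd = 460/20 = 23 μg/mL.
Steady-state peak Cmax,ss = C₀·R = 23 × 4/3 ≈ 30.667 μg/mL.

30.7 μg/mL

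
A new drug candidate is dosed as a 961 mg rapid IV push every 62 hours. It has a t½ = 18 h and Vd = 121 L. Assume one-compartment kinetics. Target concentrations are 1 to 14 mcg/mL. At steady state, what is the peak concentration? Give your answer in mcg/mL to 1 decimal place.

Over one 62-h interval, 62/18 ≈ 3.4444 half-lives elapse, leaving f ≈ 0.0919 of each dose.
At steady state, accumulation factor R = 1/(1 − e^(−kτ)) ≈ 1.1012.
Single-dose peak C₀ = D/Vd = 961/121 ≈ 7.942 mcg/mL.
Steady-state peak Cmax,ss = C₀·R ≈ 7.942 × 1.1012 ≈ 8.746 mcg/mL.
Peak 8.7 mcg/mL vs MTC 14 mcg/mL: below toxic threshold.

8.7 mcg/mL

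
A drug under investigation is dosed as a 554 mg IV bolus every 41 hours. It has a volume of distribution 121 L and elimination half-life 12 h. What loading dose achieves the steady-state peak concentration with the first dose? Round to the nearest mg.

611 mg

f = (1/2)^(41/12) ≈ 0.093644; accumulation ratio R = 1/(1−f) ≈ 1.10332.
Loading dose to hit Cmax,ss on first dose: D_load = D_maint·R ≈ 554 × 1.10332 ≈ 611.24 mg.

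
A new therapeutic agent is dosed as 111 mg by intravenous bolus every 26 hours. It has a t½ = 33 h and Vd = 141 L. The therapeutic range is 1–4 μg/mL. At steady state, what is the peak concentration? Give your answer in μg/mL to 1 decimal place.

τ/t½ = 26/33 ≈ 0.78788, so fraction remaining f = (1/2)^(26/33) ≈ 0.5792.
Accumulation ratio R = 1/(1 − f) ≈ 1/0.4208 ≈ 2.3764.
Each bolus raises the concentration by D/Vd = 111/141 ≈ 0.787 μg/mL.
Steady-state peak Cmax,ss = C₀·R ≈ 0.787 × 2.3764 ≈ 1.870 μg/mL.
Peak 1.9 μg/mL vs MTC 4 μg/mL: below toxic threshold.

1.9 μg/mL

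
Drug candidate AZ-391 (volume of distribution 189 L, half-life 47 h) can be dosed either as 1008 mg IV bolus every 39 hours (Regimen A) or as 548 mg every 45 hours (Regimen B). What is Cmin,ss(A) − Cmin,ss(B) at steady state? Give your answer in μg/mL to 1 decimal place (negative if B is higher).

3.8 μg/mL

Regimen A: f = (1/2)^(39/47) ≈ 0.5626; Cmin,ss = (1008/189)·f/(1−f) ≈ 6.860 μg/mL.
Regimen B: f = (1/2)^(45/47) ≈ 0.5150; Cmin,ss = (548/189)·f/(1−f) ≈ 3.079 μg/mL.
Difference ≈ 6.860 − 3.079 ≈ 3.781 μg/mL.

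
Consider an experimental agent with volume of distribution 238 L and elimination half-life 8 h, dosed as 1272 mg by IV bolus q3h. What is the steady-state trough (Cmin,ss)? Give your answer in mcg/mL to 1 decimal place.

18.0 mcg/mL

Over one 3-h interval, 3/8 ≈ 0.375 half-lives elapse, leaving f ≈ 0.7711 of each dose.
Each bolus raises the concentration by D/Vd = 1272/238 ≈ 5.345 mcg/mL.
Steady-state trough Cmin,ss = C₀·f/(1−f) ≈ 5.345 × 0.7711/0.2289 ≈ 18.006 mcg/mL.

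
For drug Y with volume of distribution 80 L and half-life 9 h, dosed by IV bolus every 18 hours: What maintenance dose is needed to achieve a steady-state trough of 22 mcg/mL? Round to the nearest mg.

τ/t½ = 18/9 ≈ 2, so f = (1/2)^(18/9) ≈ 0.250000.
Cmin,ss = (D/Vd)·f/(1−f), so D = Cmin,ss·Vd·(1−f)/f.
D = 22 × 80 × (1−f)/f ≈ 22 × 80 × 3.00000 ≈ 5280.00 mg.

5280 mg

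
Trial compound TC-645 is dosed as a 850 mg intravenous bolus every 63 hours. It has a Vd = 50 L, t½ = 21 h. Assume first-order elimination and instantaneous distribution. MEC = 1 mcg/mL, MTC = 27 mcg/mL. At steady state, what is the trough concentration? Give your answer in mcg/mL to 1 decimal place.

2.4 mcg/mL

τ = 63 h = 3 half-lives, so f = (1/2)^3 = 0.125.
Accumulation ratio R = 1/(1 − f) = 1/0.875 = 8/7.
Single-dose peak C₀ = D/Vd = 850/50 = 17 mcg/mL.
Steady-state peak Cmax,ss = C₀·R = 17 × 8/7 ≈ 19.429 mcg/mL.
Steady-state trough Cmin,ss = Cmax,ss·f ≈ 19.429 × 0.125 ≈ 2.429 mcg/mL.
Trough 2.4 mcg/mL vs MEC 1 mcg/mL: adequate.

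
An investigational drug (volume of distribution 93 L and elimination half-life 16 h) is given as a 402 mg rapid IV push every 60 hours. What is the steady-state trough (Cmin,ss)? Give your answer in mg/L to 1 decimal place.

τ/t½ = 60/16 ≈ 3.75, so fraction remaining f = (1/2)^(60/16) ≈ 0.0743.
At steady state, accumulation factor R = 1/(1 − e^(−kτ)) ≈ 1.0803.
Single-dose peak C₀ = D/Vd = 402/93 ≈ 4.323 mg/L.
Steady-state peak Cmax,ss = C₀·R ≈ 4.323 × 1.0803 ≈ 4.670 mg/L.
One interval later, Cmin,ss = Cmax,ss·e^(−kτ) ≈ 4.670 × 0.0743 ≈ 0.347 mg/L.

0.3 mg/L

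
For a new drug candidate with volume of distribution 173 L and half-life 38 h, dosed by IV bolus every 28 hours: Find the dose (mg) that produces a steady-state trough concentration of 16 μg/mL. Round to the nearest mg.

τ/t½ = 28/38 ≈ 0.73684, so f = (1/2)^(28/38) ≈ 0.600051.
Cmin,ss = (D/Vd)·f/(1−f), so D = Cmin,ss·Vd·(1−f)/f.
D = 16 × 173 × (1−f)/f ≈ 16 × 173 × 0.66653 ≈ 1844.96 mg.

1845 mg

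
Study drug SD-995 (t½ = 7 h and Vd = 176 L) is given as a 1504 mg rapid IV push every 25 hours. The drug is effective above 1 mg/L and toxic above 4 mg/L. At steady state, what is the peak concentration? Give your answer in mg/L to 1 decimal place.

9.3 mg/L

Over one 25-h interval, 25/7 ≈ 3.5714 half-lives elapse, leaving f ≈ 0.0841 of each dose.
Accumulation ratio R = 1/(1 − f) ≈ 1/0.9159 ≈ 1.0918.
Each bolus raises the concentration by D/Vd = 1504/176 ≈ 8.545 mg/L.
Steady-state peak Cmax,ss = C₀·R ≈ 8.545 × 1.0918 ≈ 9.329 mg/L.
Peak 9.3 mg/L vs MTC 4 mg/L: exceeds toxic threshold.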